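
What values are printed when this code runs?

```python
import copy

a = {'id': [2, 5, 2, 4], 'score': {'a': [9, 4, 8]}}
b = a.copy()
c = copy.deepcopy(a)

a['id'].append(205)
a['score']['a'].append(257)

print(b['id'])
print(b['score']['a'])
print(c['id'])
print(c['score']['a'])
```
[2, 5, 2, 4, 205]
[9, 4, 8, 257]
[2, 5, 2, 4]
[9, 4, 8]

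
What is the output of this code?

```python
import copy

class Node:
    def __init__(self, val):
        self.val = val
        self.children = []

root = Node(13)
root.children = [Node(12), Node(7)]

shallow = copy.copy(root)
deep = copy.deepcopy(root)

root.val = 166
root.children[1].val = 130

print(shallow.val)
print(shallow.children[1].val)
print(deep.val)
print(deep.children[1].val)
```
13
130
13
7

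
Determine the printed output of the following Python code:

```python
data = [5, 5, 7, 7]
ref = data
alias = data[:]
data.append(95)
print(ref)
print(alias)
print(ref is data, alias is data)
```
[5, 5, 7, 7, 95]
[5, 5, 7, 7]
True False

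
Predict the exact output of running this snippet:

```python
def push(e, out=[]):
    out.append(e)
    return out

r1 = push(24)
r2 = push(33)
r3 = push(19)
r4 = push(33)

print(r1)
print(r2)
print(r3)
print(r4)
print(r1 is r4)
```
[24, 33, 19, 33]
[24, 33, 19, 33]
[24, 33, 19, 33]
[24, 33, 19, 33]
True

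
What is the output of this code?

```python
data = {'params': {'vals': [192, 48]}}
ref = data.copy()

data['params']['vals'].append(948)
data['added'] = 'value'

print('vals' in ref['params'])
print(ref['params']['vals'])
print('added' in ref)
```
True
[192, 48, 948]
False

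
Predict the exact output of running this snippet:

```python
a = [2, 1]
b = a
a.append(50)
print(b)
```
[2, 1, 50]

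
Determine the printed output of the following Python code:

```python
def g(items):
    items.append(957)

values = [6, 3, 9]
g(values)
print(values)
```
[6, 3, 9, 957]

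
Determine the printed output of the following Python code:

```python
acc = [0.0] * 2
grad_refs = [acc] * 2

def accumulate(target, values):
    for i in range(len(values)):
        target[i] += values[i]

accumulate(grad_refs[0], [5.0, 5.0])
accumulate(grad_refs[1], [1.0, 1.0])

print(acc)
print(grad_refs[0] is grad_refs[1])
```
[6.0, 6.0]
True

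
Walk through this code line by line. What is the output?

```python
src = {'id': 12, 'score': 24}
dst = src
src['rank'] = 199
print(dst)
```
{'id': 12, 'score': 24, 'rank': 199}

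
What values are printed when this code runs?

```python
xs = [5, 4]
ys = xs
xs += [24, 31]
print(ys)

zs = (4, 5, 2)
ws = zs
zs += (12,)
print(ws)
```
[5, 4, 24, 31]
(4, 5, 2)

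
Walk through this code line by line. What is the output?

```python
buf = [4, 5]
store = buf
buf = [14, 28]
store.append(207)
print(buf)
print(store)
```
[14, 28]
[4, 5, 207]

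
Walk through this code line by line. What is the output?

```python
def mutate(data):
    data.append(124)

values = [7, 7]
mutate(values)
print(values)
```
[7, 7, 124]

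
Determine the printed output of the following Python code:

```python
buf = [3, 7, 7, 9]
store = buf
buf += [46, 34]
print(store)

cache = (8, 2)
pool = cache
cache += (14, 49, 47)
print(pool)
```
[3, 7, 7, 9, 46, 34]
(8, 2)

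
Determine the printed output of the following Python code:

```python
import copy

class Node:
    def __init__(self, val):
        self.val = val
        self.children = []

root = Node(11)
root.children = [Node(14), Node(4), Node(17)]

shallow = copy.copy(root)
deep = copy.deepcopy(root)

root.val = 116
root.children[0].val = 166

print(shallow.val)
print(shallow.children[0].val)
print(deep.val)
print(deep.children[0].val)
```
11
166
11
14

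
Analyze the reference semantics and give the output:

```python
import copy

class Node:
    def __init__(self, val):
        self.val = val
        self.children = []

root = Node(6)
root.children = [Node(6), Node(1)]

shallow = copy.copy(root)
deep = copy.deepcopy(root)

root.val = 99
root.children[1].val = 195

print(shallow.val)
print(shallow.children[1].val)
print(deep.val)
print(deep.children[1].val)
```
6
195
6
1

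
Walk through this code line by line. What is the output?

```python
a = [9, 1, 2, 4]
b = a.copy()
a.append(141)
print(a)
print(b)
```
[9, 1, 2, 4, 141]
[9, 1, 2, 4]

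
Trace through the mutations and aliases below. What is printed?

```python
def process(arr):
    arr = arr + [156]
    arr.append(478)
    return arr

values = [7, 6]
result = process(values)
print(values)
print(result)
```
[7, 6]
[7, 6, 156, 478]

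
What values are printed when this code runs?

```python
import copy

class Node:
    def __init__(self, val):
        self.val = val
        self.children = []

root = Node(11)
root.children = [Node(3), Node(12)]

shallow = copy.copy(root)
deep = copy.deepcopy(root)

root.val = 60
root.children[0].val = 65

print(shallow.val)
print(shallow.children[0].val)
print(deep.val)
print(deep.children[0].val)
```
11
65
11
3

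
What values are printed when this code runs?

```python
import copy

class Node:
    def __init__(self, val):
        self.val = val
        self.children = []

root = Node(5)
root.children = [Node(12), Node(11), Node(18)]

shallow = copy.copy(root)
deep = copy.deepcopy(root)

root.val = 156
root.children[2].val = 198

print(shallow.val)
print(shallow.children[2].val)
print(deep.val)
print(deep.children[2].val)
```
5
198
5
18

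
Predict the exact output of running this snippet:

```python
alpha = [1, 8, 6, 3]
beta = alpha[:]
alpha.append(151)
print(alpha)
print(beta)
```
[1, 8, 6, 3, 151]
[1, 8, 6, 3]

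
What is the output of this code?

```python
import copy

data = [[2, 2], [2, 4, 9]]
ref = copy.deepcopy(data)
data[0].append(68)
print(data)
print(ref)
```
[[2, 2, 68], [2, 4, 9]]
[[2, 2], [2, 4, 9]]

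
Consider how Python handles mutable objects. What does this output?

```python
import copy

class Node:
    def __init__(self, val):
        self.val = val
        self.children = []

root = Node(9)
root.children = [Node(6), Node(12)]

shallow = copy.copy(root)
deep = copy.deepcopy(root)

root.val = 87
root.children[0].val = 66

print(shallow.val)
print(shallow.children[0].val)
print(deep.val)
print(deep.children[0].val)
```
9
66
9
6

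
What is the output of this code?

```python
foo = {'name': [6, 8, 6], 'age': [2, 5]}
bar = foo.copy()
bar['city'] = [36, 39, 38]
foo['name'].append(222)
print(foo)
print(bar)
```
{'name': [6, 8, 6, 222], 'age': [2, 5]}
{'name': [6, 8, 6, 222], 'age': [2, 5], 'city': [36, 39, 38]}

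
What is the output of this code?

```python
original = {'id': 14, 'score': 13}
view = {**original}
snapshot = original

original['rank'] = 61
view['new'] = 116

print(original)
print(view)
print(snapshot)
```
{'id': 14, 'score': 13, 'rank': 61}
{'id': 14, 'score': 13, 'new': 116}
{'id': 14, 'score': 13, 'rank': 61}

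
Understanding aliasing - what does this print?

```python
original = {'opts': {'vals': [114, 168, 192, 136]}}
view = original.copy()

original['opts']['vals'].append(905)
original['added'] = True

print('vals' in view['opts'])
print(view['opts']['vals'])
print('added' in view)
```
True
[114, 168, 192, 136, 905]
False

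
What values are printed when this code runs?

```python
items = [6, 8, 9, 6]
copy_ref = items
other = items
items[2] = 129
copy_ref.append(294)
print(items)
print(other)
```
[6, 8, 129, 6, 294]
[6, 8, 129, 6, 294]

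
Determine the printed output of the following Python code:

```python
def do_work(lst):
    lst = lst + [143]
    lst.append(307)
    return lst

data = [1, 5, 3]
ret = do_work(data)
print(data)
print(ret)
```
[1, 5, 3]
[1, 5, 3, 143, 307]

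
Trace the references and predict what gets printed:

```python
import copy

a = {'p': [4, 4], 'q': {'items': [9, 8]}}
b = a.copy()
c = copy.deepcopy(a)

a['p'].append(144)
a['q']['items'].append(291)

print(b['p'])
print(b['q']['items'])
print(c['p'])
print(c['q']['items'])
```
[4, 4, 144]
[9, 8, 291]
[4, 4]
[9, 8]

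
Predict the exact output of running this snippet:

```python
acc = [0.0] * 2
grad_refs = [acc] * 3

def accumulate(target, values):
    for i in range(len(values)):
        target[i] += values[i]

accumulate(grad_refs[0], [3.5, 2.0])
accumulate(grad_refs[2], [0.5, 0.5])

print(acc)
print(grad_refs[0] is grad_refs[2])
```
[4.0, 2.5]
True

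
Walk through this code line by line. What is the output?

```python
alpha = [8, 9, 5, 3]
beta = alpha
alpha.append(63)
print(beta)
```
[8, 9, 5, 3, 63]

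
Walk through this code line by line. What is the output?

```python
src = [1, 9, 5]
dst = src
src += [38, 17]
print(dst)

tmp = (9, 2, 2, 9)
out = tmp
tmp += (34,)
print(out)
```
[1, 9, 5, 38, 17]
(9, 2, 2, 9)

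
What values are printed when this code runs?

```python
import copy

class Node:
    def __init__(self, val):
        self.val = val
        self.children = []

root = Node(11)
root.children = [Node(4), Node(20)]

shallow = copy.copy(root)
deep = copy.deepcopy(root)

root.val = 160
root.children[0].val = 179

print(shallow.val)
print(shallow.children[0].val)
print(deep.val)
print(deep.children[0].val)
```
11
179
11
4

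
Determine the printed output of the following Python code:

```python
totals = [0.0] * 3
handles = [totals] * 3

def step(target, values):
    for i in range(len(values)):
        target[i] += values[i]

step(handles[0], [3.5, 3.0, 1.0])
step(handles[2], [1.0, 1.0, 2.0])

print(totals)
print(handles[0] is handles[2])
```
[4.5, 4.0, 3.0]
True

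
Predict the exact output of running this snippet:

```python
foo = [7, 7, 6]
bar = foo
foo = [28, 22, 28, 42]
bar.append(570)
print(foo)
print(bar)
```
[28, 22, 28, 42]
[7, 7, 6, 570]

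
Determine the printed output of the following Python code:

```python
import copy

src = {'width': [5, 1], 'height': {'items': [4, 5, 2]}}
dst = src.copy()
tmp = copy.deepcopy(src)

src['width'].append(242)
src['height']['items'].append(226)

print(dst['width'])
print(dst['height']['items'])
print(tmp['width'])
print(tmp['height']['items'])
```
[5, 1, 242]
[4, 5, 2, 226]
[5, 1]
[4, 5, 2]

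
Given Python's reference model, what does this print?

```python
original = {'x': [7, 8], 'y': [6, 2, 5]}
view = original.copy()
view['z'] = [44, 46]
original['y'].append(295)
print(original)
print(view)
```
{'x': [7, 8], 'y': [6, 2, 5, 295]}
{'x': [7, 8], 'y': [6, 2, 5, 295], 'z': [44, 46]}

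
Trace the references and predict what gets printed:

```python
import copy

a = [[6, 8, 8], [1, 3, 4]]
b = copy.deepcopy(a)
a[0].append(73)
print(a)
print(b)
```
[[6, 8, 8, 73], [1, 3, 4]]
[[6, 8, 8], [1, 3, 4]]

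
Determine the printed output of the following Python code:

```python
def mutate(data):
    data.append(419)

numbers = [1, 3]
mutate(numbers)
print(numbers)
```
[1, 3, 419]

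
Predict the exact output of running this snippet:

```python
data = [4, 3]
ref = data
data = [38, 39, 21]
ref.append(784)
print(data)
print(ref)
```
[38, 39, 21]
[4, 3, 784]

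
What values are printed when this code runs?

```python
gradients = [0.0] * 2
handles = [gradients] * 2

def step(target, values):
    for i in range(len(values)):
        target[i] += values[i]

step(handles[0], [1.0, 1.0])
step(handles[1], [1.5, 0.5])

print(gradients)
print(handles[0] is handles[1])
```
[2.5, 1.5]
True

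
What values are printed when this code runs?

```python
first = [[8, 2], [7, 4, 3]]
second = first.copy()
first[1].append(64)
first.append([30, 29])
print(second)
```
[[8, 2], [7, 4, 3, 64]]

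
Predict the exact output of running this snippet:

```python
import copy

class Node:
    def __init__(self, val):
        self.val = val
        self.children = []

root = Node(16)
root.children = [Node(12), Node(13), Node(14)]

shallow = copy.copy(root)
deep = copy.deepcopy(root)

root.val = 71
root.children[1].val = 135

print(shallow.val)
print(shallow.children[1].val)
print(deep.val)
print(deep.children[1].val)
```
16
135
16
13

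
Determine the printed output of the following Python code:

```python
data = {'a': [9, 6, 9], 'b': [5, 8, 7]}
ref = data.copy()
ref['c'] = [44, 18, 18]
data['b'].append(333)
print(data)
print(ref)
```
{'a': [9, 6, 9], 'b': [5, 8, 7, 333]}
{'a': [9, 6, 9], 'b': [5, 8, 7, 333], 'c': [44, 18, 18]}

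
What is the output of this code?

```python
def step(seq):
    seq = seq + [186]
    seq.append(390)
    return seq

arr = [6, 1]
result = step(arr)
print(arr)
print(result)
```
[6, 1]
[6, 1, 186, 390]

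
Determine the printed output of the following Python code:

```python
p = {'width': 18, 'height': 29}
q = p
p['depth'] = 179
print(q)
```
{'width': 18, 'height': 29, 'depth': 179}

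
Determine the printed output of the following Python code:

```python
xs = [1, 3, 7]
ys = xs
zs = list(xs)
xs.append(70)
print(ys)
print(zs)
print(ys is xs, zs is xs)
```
[1, 3, 7, 70]
[1, 3, 7]
True False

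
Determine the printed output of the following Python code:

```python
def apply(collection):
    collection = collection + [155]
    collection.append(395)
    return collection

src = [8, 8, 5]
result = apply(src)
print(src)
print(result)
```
[8, 8, 5]
[8, 8, 5, 155, 395]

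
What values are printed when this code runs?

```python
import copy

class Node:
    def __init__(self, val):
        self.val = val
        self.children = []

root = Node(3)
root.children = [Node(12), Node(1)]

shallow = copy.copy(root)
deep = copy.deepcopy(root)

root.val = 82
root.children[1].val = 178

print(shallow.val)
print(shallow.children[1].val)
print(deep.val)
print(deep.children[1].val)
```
3
178
3
1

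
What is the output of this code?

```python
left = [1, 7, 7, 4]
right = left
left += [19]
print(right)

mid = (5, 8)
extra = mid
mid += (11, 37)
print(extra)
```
[1, 7, 7, 4, 19]
(5, 8)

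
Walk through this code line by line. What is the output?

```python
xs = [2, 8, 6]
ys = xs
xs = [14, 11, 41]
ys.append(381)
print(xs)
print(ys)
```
[14, 11, 41]
[2, 8, 6, 381]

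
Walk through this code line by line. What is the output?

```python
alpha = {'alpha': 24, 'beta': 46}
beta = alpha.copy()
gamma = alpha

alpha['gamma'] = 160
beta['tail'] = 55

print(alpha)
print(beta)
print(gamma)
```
{'alpha': 24, 'beta': 46, 'gamma': 160}
{'alpha': 24, 'beta': 46, 'tail': 55}
{'alpha': 24, 'beta': 46, 'gamma': 160}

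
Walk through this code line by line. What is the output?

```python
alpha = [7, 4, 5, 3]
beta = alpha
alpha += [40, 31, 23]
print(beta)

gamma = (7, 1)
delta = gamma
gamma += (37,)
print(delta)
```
[7, 4, 5, 3, 40, 31, 23]
(7, 1)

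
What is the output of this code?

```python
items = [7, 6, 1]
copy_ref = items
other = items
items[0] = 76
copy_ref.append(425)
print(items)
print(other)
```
[76, 6, 1, 425]
[76, 6, 1, 425]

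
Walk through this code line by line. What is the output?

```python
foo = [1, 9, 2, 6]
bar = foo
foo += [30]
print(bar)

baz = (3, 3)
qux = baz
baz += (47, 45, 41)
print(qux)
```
[1, 9, 2, 6, 30]
(3, 3)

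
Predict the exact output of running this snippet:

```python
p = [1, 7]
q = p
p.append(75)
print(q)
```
[1, 7, 75]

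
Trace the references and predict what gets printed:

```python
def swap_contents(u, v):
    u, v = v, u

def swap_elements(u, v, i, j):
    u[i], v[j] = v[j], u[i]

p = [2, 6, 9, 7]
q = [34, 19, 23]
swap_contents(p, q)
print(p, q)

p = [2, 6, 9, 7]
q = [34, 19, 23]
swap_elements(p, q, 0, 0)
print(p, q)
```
[2, 6, 9, 7] [34, 19, 23]
[34, 6, 9, 7] [2, 19, 23]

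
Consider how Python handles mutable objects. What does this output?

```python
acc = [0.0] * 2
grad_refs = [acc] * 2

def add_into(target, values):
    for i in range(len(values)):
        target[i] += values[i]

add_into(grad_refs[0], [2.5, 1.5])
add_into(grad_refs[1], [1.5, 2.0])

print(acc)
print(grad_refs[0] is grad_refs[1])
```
[4.0, 3.5]
True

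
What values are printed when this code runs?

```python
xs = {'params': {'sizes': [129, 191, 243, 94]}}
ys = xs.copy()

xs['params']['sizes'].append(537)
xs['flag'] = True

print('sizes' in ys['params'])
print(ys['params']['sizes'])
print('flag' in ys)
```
True
[129, 191, 243, 94, 537]
False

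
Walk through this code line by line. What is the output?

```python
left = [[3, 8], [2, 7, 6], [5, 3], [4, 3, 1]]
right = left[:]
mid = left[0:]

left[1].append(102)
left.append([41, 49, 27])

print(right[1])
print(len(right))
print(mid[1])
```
[2, 7, 6, 102]
4
[2, 7, 6, 102]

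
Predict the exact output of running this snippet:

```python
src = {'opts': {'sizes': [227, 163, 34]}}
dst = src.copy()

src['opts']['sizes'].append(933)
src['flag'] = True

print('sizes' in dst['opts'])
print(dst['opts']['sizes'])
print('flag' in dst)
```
True
[227, 163, 34, 933]
False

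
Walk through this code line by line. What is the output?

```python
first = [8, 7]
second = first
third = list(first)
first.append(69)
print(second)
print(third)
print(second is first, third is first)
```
[8, 7, 69]
[8, 7]
True False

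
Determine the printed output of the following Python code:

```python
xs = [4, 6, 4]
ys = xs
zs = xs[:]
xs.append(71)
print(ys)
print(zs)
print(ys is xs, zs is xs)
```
[4, 6, 4, 71]
[4, 6, 4]
True False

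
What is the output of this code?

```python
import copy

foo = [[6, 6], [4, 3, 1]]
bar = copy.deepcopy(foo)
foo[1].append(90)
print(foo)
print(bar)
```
[[6, 6], [4, 3, 1, 90]]
[[6, 6], [4, 3, 1]]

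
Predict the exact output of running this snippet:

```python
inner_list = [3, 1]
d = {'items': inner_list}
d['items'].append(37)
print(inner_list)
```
[3, 1, 37]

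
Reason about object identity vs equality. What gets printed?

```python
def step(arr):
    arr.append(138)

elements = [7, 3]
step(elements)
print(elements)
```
[7, 3, 138]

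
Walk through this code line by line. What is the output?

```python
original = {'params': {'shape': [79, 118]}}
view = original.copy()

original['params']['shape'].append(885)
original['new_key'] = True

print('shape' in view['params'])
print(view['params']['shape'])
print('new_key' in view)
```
True
[79, 118, 885]
False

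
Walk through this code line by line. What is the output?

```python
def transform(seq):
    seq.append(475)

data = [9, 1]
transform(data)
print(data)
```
[9, 1, 475]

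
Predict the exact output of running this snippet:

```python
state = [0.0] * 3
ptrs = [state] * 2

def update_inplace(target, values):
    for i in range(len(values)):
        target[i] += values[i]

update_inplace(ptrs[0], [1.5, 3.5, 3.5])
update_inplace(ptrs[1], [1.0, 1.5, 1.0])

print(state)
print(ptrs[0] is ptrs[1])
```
[2.5, 5.0, 4.5]
True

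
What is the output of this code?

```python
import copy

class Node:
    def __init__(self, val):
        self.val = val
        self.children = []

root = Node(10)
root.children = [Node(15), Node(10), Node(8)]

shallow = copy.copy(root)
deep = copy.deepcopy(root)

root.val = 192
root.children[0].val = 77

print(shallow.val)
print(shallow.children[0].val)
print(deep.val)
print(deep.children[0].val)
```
10
77
10
15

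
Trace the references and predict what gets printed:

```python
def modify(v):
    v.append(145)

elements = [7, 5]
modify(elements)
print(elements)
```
[7, 5, 145]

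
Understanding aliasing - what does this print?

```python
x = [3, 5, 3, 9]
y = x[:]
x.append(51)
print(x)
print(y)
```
[3, 5, 3, 9, 51]
[3, 5, 3, 9]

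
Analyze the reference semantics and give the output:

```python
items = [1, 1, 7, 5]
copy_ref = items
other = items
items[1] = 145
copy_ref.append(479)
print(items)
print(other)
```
[1, 145, 7, 5, 479]
[1, 145, 7, 5, 479]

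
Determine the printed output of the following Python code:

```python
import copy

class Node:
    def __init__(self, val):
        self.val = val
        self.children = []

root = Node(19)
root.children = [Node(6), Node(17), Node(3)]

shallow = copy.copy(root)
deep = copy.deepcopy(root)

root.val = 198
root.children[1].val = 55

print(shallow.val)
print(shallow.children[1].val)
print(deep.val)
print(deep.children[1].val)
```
19
55
19
17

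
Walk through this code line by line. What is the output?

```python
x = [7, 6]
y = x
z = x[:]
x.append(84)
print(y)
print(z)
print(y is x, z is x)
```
[7, 6, 84]
[7, 6]
True False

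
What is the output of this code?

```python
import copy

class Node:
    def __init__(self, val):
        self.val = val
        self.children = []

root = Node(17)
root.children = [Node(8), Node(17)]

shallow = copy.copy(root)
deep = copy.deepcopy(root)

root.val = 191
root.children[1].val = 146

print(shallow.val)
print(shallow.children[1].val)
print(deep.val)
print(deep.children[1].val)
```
17
146
17
17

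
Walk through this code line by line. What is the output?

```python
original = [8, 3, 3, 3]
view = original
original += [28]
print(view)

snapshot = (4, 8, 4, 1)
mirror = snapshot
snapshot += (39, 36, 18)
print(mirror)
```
[8, 3, 3, 3, 28]
(4, 8, 4, 1)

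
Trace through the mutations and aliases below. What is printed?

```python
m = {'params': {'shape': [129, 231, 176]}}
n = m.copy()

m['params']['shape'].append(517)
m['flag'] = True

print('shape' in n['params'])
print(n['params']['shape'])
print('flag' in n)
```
True
[129, 231, 176, 517]
False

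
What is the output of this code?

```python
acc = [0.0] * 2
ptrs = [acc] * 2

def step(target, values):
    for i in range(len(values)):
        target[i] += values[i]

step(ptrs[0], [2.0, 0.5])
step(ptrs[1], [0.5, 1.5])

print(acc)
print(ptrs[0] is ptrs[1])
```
[2.5, 2.0]
True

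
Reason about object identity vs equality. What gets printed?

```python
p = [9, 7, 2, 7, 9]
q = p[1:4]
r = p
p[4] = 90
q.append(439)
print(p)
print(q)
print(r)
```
[9, 7, 2, 7, 90]
[7, 2, 7, 439]
[9, 7, 2, 7, 90]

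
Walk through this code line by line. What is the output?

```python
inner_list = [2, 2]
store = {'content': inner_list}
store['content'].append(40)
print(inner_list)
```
[2, 2, 40]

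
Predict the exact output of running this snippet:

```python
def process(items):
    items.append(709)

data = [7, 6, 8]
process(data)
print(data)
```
[7, 6, 8, 709]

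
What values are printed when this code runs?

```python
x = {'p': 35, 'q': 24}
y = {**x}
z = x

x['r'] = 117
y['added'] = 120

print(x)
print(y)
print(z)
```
{'p': 35, 'q': 24, 'r': 117}
{'p': 35, 'q': 24, 'added': 120}
{'p': 35, 'q': 24, 'r': 117}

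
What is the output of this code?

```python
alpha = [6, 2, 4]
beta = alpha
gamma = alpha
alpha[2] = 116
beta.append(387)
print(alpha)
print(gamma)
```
[6, 2, 116, 387]
[6, 2, 116, 387]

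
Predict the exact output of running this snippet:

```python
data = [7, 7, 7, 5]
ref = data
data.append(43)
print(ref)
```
[7, 7, 7, 5, 43]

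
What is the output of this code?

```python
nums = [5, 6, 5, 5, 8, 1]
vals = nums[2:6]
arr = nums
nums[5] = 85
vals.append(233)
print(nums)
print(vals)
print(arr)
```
[5, 6, 5, 5, 8, 85]
[5, 5, 8, 1, 233]
[5, 6, 5, 5, 8, 85]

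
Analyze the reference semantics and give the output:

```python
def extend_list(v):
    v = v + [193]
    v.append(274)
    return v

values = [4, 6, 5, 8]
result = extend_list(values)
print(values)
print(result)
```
[4, 6, 5, 8]
[4, 6, 5, 8, 193, 274]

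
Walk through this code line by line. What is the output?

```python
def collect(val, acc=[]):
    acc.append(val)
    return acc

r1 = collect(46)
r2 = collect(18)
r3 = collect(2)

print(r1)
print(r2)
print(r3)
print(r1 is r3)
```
[46, 18, 2]
[46, 18, 2]
[46, 18, 2]
True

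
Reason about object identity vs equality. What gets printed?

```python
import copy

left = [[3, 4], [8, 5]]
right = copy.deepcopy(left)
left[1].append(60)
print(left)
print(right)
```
[[3, 4], [8, 5, 60]]
[[3, 4], [8, 5]]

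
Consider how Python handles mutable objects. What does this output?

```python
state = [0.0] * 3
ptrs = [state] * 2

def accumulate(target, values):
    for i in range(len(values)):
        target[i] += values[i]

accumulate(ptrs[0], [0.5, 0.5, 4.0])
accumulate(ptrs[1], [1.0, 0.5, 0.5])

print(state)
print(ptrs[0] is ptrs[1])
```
[1.5, 1.0, 4.5]
True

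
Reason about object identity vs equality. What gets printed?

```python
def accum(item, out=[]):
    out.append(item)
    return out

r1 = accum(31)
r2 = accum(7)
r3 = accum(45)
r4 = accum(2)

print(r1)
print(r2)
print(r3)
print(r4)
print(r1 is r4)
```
[31, 7, 45, 2]
[31, 7, 45, 2]
[31, 7, 45, 2]
[31, 7, 45, 2]
True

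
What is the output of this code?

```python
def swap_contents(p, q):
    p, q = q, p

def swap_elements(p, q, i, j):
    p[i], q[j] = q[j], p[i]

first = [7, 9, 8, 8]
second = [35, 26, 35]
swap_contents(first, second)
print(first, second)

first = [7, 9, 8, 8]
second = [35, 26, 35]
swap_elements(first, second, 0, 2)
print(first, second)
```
[7, 9, 8, 8] [35, 26, 35]
[35, 9, 8, 8] [35, 26, 7]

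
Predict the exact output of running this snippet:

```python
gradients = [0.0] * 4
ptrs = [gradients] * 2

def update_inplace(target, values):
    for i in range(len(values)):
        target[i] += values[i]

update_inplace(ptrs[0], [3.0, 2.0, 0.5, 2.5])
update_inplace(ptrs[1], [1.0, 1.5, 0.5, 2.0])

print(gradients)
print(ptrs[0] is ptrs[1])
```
[4.0, 3.5, 1.0, 4.5]
True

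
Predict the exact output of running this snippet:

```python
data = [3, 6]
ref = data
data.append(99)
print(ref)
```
[3, 6, 99]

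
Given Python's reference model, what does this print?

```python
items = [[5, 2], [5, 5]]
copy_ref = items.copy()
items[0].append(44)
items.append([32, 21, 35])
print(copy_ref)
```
[[5, 2, 44], [5, 5]]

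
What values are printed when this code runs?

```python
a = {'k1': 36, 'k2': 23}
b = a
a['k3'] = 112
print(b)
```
{'k1': 36, 'k2': 23, 'k3': 112}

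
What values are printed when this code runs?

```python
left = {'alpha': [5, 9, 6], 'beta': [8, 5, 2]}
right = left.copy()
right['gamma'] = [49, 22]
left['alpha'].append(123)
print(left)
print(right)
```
{'alpha': [5, 9, 6, 123], 'beta': [8, 5, 2]}
{'alpha': [5, 9, 6, 123], 'beta': [8, 5, 2], 'gamma': [49, 22]}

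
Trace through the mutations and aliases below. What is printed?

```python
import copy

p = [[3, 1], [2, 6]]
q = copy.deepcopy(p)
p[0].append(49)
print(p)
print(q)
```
[[3, 1, 49], [2, 6]]
[[3, 1], [2, 6]]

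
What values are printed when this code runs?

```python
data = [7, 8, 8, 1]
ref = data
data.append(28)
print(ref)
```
[7, 8, 8, 1, 28]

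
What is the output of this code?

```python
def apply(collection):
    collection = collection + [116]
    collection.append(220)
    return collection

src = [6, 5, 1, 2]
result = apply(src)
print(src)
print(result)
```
[6, 5, 1, 2]
[6, 5, 1, 2, 116, 220]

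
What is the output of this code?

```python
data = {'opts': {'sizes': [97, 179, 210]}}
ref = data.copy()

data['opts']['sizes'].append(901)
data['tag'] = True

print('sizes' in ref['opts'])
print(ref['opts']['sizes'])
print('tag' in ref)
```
True
[97, 179, 210, 901]
False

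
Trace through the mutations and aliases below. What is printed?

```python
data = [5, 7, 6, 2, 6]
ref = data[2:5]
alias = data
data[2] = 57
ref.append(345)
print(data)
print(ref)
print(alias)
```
[5, 7, 57, 2, 6]
[6, 2, 6, 345]
[5, 7, 57, 2, 6]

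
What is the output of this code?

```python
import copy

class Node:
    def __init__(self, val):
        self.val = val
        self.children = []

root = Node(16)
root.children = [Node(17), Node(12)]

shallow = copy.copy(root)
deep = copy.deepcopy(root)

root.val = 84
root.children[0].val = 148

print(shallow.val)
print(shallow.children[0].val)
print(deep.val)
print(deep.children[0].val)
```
16
148
16
17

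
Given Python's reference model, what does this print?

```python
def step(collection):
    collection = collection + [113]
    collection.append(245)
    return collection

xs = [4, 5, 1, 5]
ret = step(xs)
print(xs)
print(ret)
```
[4, 5, 1, 5]
[4, 5, 1, 5, 113, 245]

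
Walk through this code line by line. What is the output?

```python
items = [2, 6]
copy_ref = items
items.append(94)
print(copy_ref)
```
[2, 6, 94]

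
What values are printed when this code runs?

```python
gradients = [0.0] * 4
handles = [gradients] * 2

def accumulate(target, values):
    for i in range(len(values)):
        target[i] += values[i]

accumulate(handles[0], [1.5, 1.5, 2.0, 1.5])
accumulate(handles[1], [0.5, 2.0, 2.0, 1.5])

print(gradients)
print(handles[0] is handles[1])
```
[2.0, 3.5, 4.0, 3.0]
True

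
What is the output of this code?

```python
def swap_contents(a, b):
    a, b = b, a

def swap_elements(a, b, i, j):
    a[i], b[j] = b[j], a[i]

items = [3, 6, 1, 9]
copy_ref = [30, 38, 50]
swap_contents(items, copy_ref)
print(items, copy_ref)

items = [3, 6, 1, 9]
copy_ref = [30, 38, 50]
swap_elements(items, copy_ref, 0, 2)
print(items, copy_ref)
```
[3, 6, 1, 9] [30, 38, 50]
[50, 6, 1, 9] [30, 38, 3]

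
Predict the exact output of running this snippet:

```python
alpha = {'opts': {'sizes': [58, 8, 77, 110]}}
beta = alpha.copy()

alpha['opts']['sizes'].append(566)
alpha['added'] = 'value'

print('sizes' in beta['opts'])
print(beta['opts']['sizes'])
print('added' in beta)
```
True
[58, 8, 77, 110, 566]
False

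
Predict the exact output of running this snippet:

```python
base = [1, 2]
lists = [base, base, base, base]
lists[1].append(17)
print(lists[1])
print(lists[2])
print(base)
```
[1, 2, 17]
[1, 2, 17]
[1, 2, 17]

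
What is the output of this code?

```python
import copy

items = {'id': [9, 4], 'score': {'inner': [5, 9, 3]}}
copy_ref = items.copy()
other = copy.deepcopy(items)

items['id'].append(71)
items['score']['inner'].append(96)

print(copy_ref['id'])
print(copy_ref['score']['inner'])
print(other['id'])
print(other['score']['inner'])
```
[9, 4, 71]
[5, 9, 3, 96]
[9, 4]
[5, 9, 3]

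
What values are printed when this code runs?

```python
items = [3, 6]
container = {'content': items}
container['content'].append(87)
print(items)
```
[3, 6, 87]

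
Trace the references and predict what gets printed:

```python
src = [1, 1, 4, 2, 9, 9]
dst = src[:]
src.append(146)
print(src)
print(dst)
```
[1, 1, 4, 2, 9, 9, 146]
[1, 1, 4, 2, 9, 9]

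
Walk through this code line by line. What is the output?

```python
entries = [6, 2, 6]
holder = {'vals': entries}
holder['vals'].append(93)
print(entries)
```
[6, 2, 6, 93]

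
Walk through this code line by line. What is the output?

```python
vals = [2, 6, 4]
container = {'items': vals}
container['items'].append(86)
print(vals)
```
[2, 6, 4, 86]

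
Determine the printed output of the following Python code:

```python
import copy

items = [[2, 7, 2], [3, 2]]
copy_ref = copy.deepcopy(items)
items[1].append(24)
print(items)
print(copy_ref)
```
[[2, 7, 2], [3, 2, 24]]
[[2, 7, 2], [3, 2]]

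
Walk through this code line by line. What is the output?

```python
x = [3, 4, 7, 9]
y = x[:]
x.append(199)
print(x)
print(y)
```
[3, 4, 7, 9, 199]
[3, 4, 7, 9]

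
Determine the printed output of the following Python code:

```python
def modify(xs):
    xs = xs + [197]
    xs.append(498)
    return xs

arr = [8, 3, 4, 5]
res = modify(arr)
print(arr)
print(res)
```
[8, 3, 4, 5]
[8, 3, 4, 5, 197, 498]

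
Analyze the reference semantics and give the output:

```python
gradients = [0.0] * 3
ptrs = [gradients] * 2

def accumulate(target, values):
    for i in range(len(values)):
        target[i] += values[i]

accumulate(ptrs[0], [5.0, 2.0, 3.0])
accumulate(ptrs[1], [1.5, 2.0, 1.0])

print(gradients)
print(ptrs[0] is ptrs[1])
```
[6.5, 4.0, 4.0]
True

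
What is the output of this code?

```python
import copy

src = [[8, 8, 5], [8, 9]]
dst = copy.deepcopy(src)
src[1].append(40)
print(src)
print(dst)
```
[[8, 8, 5], [8, 9, 40]]
[[8, 8, 5], [8, 9]]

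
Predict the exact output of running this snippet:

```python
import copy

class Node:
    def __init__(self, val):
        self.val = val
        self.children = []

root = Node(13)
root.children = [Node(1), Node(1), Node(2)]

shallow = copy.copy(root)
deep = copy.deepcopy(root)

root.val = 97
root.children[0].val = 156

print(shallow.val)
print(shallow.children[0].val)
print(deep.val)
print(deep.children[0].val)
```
13
156
13
1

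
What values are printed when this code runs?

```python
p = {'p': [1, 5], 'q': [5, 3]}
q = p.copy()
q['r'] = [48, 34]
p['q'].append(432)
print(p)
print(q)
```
{'p': [1, 5], 'q': [5, 3, 432]}
{'p': [1, 5], 'q': [5, 3, 432], 'r': [48, 34]}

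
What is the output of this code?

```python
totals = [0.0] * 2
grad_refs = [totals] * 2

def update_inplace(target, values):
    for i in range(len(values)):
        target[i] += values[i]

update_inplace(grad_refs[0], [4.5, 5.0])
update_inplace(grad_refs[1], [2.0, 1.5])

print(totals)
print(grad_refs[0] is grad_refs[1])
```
[6.5, 6.5]
True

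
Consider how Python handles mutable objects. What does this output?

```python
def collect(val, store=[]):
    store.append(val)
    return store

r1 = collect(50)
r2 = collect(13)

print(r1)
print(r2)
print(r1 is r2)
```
[50, 13]
[50, 13]
True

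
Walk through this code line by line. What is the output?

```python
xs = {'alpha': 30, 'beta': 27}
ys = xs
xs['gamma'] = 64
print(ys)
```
{'alpha': 30, 'beta': 27, 'gamma': 64}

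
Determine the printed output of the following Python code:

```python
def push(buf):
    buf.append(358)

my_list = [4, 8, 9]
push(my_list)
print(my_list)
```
[4, 8, 9, 358]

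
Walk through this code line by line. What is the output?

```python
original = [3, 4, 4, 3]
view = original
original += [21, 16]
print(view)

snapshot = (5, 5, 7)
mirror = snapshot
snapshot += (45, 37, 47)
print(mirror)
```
[3, 4, 4, 3, 21, 16]
(5, 5, 7)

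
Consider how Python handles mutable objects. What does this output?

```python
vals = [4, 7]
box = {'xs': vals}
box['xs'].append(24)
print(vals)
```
[4, 7, 24]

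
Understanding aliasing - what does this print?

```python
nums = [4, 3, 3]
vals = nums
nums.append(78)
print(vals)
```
[4, 3, 3, 78]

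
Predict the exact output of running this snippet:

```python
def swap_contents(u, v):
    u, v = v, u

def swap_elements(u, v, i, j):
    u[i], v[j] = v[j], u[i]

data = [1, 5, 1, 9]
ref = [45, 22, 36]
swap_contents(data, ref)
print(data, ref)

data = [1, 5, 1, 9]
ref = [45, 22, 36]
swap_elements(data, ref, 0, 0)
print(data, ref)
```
[1, 5, 1, 9] [45, 22, 36]
[45, 5, 1, 9] [1, 22, 36]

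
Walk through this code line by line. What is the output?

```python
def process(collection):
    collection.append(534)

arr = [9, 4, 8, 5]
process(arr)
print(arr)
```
[9, 4, 8, 5, 534]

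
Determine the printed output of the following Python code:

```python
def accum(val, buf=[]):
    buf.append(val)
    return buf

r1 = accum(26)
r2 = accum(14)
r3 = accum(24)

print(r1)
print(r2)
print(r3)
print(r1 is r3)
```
[26, 14, 24]
[26, 14, 24]
[26, 14, 24]
True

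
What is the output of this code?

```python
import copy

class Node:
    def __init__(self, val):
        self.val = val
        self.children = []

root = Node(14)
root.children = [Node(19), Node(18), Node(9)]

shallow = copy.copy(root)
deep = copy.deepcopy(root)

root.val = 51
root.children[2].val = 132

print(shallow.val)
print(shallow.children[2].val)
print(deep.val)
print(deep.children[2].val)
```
14
132
14
9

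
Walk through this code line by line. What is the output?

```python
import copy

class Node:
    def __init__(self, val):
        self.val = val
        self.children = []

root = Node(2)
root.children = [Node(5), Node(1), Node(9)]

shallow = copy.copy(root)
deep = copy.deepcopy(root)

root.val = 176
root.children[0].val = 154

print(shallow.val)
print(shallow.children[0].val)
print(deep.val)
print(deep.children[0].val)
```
2
154
2
5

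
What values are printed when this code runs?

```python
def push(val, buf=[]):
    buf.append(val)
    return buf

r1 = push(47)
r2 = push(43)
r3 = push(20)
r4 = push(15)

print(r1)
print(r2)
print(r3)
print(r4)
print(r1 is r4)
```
[47, 43, 20, 15]
[47, 43, 20, 15]
[47, 43, 20, 15]
[47, 43, 20, 15]
True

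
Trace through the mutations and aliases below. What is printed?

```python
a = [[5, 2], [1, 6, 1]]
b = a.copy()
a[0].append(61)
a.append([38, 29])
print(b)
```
[[5, 2, 61], [1, 6, 1]]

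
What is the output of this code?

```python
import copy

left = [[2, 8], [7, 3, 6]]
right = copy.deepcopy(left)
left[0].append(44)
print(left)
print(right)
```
[[2, 8, 44], [7, 3, 6]]
[[2, 8], [7, 3, 6]]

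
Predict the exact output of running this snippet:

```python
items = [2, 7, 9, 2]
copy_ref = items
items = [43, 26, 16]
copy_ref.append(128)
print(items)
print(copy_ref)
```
[43, 26, 16]
[2, 7, 9, 2, 128]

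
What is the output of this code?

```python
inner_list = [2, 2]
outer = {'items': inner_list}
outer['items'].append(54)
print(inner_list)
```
[2, 2, 54]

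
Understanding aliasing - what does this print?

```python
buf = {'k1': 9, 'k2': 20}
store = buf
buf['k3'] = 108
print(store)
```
{'k1': 9, 'k2': 20, 'k3': 108}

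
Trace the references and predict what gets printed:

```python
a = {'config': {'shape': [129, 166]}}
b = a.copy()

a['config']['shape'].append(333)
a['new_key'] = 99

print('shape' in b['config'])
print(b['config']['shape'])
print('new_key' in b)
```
True
[129, 166, 333]
False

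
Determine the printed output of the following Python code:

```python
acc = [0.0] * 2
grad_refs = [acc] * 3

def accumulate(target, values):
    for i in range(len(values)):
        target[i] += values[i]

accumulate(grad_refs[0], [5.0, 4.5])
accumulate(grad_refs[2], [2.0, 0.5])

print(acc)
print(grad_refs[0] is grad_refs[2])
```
[7.0, 5.0]
True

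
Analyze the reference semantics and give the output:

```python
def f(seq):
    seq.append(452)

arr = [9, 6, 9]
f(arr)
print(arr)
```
[9, 6, 9, 452]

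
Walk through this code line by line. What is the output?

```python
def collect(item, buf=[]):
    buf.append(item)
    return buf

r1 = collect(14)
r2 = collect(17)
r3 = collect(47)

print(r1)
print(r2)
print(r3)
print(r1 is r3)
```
[14, 17, 47]
[14, 17, 47]
[14, 17, 47]
True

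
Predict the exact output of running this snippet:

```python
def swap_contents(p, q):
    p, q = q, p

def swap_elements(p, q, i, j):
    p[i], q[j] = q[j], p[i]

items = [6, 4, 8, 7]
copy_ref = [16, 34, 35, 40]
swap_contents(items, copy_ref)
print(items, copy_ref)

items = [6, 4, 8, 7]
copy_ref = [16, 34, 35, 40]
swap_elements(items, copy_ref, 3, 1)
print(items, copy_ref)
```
[6, 4, 8, 7] [16, 34, 35, 40]
[6, 4, 8, 34] [16, 7, 35, 40]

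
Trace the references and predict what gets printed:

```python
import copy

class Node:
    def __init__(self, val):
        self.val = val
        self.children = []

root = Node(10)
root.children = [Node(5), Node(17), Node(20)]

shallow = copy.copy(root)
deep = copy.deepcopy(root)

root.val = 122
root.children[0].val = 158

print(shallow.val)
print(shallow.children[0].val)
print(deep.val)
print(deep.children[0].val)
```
10
158
10
5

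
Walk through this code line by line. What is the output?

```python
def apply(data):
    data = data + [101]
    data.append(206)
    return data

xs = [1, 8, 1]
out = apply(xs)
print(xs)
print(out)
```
[1, 8, 1]
[1, 8, 1, 101, 206]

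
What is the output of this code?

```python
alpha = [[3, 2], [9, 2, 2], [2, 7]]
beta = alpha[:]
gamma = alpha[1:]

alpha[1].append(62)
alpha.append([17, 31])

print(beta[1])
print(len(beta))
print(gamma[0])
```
[9, 2, 2, 62]
3
[9, 2, 2, 62]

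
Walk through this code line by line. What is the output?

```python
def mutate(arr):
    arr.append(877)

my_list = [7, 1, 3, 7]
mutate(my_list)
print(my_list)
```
[7, 1, 3, 7, 877]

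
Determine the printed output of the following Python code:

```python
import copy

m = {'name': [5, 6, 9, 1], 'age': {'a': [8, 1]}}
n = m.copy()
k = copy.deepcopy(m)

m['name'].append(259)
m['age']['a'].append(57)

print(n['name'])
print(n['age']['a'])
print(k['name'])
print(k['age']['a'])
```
[5, 6, 9, 1, 259]
[8, 1, 57]
[5, 6, 9, 1]
[8, 1]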